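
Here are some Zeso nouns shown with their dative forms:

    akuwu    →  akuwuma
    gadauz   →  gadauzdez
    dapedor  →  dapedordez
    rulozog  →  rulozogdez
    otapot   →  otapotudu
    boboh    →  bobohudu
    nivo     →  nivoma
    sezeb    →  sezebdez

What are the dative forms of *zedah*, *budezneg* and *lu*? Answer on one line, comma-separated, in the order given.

zedahudu, budeznegdez, luma

Looking at the final sound of each stem: -udu when the stem ends in a voiceless consonant (*otapot*, *boboh*); -dez when the stem ends in a voiced consonant (*gadauz*, *dapedor*, *rulozog*, *sezeb*); -ma when the stem ends in a vowel (*akuwu*, *nivo*).
Since the final sound of *zedah* is /h/ (a voiceless consonant), it takes -udu, giving *zedahudu*.
*budezneg* — final sound /g/ (a voiced consonant) → -dez → *budeznegdez*.
The final sound of *lu* is /u/, which is a vowel, so the suffix is -ma, giving *luma*.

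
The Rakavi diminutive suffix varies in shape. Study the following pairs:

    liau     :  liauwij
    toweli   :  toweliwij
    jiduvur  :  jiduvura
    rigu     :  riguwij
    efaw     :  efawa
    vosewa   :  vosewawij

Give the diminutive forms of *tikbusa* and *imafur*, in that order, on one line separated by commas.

The alternation tracks the final sound of the stem — -a when the stem ends in a consonant (*jiduvur*, *efaw*); -wij when the stem ends in a vowel (*liau*, *toweli*, *rigu*, *vosewa*).
The final sound of *tikbusa* is /a/, which is a vowel, so the suffix is -wij, giving *tikbusawij*.
The final sound of *imafur* is /r/, which is a consonant, so the suffix is -a, giving *imafura*.

tikbusawij, imafura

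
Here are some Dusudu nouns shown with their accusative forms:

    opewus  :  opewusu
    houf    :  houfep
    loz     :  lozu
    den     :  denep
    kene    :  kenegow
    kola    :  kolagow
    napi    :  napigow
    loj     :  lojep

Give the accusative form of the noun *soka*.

sokagow

The suffix is conditioned by the final sound: -u when the stem ends in a sibilant (*opewus*, *loz*); -ep when the stem ends in a non-sibilant consonant (*houf*, *den*, *loj*); -gow when the stem ends in a vowel (*kene*, *kola*, *napi*).
The final sound of *soka* is /a/, which is a vowel, so the suffix is -gow, giving *sokagow*.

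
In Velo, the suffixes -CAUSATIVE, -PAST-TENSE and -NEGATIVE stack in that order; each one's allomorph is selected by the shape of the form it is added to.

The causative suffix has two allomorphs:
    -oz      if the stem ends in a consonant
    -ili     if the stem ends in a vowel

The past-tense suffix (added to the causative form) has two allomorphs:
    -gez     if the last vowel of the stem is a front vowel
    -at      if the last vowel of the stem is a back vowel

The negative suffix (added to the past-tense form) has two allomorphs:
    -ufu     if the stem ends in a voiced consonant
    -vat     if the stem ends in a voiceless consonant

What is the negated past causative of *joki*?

jokiiligezufu

The final sound of *joki* is /i/, which is a vowel, so the causative suffix is -ili, giving *jokiili*.
The causative form *jokiili*: last vowel = /i/, a front vowel → -gez → *jokiiligez*.
The past-tense form *jokiiligez*: final consonant = /z/, voiced → -ufu → *jokiiligezufu*.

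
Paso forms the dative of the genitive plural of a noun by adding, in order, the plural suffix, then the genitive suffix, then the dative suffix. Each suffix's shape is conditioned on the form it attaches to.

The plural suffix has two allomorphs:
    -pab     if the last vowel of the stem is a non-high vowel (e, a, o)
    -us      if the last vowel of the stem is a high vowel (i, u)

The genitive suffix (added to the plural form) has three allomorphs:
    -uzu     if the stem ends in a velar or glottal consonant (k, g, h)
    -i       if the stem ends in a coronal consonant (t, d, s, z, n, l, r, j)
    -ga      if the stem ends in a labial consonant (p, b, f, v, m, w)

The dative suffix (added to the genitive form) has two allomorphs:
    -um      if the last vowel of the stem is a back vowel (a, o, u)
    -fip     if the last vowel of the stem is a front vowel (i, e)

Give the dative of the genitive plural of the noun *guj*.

gujusifip

The last vowel of *guj* is /u/, which is a high vowel, so the plural suffix is -us, giving *gujus*.
Since the final consonant of the plural form *gujus* is /s/ (coronal), it takes -i, giving *gujusi*.
The genitive form *gujusi*: last vowel = /i/, a front vowel → -fip → *gujusifip*.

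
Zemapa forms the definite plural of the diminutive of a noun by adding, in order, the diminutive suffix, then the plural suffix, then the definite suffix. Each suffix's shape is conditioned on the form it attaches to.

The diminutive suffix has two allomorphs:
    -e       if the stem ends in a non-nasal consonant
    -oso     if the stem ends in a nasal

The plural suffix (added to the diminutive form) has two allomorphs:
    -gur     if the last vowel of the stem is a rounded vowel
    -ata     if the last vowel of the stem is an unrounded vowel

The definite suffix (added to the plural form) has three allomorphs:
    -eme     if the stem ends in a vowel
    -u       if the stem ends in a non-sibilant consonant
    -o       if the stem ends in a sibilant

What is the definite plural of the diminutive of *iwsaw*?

*iwsaw* — final consonant /w/ (non-nasal) → -e → *iwsawe*.
The last vowel of the diminutive form *iwsawe* is /e/, which is an unrounded vowel, so the plural suffix is -ata, giving *iwsaweata*.
The final sound of the plural form *iwsaweata* is /a/, which is a vowel, so the definite suffix is -eme, giving *iwsaweataeme*.

iwsaweataeme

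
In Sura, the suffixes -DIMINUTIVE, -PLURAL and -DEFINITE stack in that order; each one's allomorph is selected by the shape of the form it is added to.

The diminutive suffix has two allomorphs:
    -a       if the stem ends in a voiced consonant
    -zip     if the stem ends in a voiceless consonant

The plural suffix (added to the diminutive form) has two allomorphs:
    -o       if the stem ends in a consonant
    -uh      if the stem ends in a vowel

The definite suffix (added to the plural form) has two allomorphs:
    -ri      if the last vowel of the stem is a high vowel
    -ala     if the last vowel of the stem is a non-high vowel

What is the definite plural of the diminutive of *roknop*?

roknopzipoala

Since the final consonant of *roknop* is /p/ (voiceless), it takes -zip, giving *roknopzip*.
Since the final sound of the diminutive form *roknopzip* is /p/ (a consonant), it takes -o, giving *roknopzipo*.
The plural form *roknopzipo*: last vowel = /o/, a non-high vowel → -ala → *roknopzipoala*.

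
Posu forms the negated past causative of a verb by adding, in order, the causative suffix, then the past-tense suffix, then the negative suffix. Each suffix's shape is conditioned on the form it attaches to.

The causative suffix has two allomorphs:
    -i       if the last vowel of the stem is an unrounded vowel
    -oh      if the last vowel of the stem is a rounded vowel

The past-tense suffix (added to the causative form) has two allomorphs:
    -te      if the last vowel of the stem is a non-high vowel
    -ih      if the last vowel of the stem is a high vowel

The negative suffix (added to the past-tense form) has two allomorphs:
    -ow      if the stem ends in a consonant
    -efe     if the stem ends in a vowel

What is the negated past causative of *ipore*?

iporeiihow

The last vowel of *ipore* is /e/, which is an unrounded vowel, so the causative suffix is -i, giving *iporei*.
Since the last vowel of the causative form *iporei* is /i/ (a high vowel), it takes -ih, giving *iporeiih*.
Since the final sound of the past-tense form *iporeiih* is /h/ (a consonant), it takes -ow, giving *iporeiihow*.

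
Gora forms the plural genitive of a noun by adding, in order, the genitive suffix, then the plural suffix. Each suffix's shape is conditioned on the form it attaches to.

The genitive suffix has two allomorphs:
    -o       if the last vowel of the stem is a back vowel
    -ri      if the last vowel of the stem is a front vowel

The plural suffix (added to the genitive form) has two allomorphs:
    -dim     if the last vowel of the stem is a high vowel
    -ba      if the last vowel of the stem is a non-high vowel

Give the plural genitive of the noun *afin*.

afinridim

*afin*: last vowel = /i/, a front vowel → -ri → *afinri*.
The genitive form *afinri*: last vowel = /i/, a high vowel → -dim → *afinridim*.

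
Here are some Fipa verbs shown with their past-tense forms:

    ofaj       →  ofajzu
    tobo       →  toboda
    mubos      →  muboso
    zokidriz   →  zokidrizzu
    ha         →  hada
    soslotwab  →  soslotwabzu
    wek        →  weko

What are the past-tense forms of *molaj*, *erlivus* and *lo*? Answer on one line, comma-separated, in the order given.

Looking at the final sound of each stem: -o when the stem ends in a voiceless consonant (*mubos*, *wek*); -zu when the stem ends in a voiced consonant (*ofaj*, *zokidriz*, *soslotwab*); -da when the stem ends in a vowel (*tobo*, *ha*).
*molaj* — final sound /j/ (a voiced consonant) → -zu → *molajzu*.
The final sound of *erlivus* is /s/, which is a voiceless consonant, so the suffix is -o, giving *erlivuso*.
The final sound of *lo* is /o/, which is a vowel, so the suffix is -da, giving *loda*.

molajzu, erlivuso, loda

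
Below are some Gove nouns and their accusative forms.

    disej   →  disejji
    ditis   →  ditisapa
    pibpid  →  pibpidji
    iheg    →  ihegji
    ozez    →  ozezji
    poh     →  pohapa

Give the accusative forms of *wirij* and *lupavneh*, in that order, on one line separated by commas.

The pattern is voicing of the final consonant: -apa when the stem ends in a voiceless consonant (*ditis*, *poh*); -ji when the stem ends in a voiced consonant (*disej*, *pibpid*, *iheg*, *ozez*).
*wirij* — final consonant /j/ (voiced) → -ji → *wirijji*.
Since the final consonant of *lupavneh* is /h/ (voiceless), it takes -apa, giving *lupavnehapa*.

wirijji, lupavnehapa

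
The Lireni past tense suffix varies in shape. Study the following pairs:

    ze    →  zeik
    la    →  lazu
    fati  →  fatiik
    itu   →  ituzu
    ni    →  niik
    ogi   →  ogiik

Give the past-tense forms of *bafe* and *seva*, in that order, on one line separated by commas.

bafeik, sevazu

The alternation tracks the last vowel of the stem — -ik when the last vowel of the stem is a front vowel (*ze*, *fati*, *ni*, *ogi*); -zu when the last vowel of the stem is a back vowel (*la*, *itu*).
*bafe* — last vowel /e/ (a front vowel) → -ik → *bafeik*.
*seva* — last vowel /a/ (a back vowel) → -zu → *sevazu*.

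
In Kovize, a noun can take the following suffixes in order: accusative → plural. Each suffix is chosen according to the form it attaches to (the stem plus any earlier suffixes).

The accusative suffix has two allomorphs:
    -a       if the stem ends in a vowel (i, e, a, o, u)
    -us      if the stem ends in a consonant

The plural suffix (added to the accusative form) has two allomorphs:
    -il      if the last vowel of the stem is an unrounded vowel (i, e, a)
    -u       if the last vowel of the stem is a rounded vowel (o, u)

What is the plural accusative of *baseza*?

The final sound of *baseza* is /a/, which is a vowel, so the accusative suffix is -a, giving *basezaa*.
The accusative form *basezaa* — last vowel /a/ (an unrounded vowel) → -il → *basezaail*.

basezaail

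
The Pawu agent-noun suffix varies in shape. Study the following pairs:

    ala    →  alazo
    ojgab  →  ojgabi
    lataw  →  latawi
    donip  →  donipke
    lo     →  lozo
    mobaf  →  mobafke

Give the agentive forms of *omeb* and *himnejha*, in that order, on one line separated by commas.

The suffix is conditioned by the final sound: -ke when the stem ends in a voiceless consonant (*donip*, *mobaf*); -i when the stem ends in a voiced consonant (*ojgab*, *lataw*); -zo when the stem ends in a vowel (*ala*, *lo*).
*omeb*: final sound = /b/, a voiced consonant → -i → *omebi*.
*himnejha* — final sound /a/ (a vowel) → -zo → *himnejhazo*.

omebi, himnejhazo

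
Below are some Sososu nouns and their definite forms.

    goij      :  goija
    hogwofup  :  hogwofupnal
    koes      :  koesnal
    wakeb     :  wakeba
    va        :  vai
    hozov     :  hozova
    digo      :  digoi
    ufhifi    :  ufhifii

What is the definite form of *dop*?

dopnal

Looking at the final sound of each stem: -nal when the stem ends in a voiceless consonant (*hogwofup*, *koes*); -a when the stem ends in a voiced consonant (*goij*, *wakeb*, *hozov*); -i when the stem ends in a vowel (*va*, *digo*, *ufhifi*).
Since the final sound of *dop* is /p/ (a voiceless consonant), it takes -nal, giving *dopnal*.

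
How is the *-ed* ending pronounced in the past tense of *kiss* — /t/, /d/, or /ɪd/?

/t/

The stem *kiss* ends in a voiceless consonant other than /t/.
The -ed suffix is realized as /ɪd/ after /t, d/; as /t/ after other voiceless consonants; and as /d/ after other voiced sounds.
So -ed on *kiss* is pronounced /t/.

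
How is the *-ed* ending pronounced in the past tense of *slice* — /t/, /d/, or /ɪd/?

The stem *slice* ends in a voiceless consonant other than /t/.
The -ed suffix is realized as /ɪd/ after /t, d/; as /t/ after other voiceless consonants; and as /d/ after other voiced sounds.
So -ed on *slice* is pronounced /t/.

/t/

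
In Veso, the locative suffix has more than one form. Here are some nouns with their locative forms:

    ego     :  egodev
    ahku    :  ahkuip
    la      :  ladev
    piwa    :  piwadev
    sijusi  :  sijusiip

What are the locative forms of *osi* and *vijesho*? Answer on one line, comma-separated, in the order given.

The suffix is conditioned by the last vowel: -ip when the last vowel of the stem is a high vowel (*ahku*, *sijusi*); -dev when the last vowel of the stem is a non-high vowel (*ego*, *la*, *piwa*).
Since the last vowel of *osi* is /i/ (a high vowel), it takes -ip, giving *osiip*.
The last vowel of *vijesho* is /o/, which is a non-high vowel, so the suffix is -dev, giving *vijeshodev*.

osiip, vijeshodev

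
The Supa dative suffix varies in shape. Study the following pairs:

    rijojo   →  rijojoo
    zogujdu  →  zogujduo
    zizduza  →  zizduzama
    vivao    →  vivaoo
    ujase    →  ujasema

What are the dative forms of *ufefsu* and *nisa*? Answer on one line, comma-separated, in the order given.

ufefsuo, nisama

Looking at the last vowel of each stem: -o when the last vowel of the stem is a rounded vowel (*rijojo*, *zogujdu*, *vivao*); -ma when the last vowel of the stem is an unrounded vowel (*zizduza*, *ujase*).
*ufefsu*: last vowel = /u/, a rounded vowel → -o → *ufefsuo*.
*nisa* — last vowel /a/ (an unrounded vowel) → -ma → *nisama*.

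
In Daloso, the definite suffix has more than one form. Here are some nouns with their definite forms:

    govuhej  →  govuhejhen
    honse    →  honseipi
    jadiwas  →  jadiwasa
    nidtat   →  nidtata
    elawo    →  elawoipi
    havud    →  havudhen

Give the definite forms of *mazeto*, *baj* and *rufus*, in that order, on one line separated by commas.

The pattern is voicing of the final sound: -a when the stem ends in a voiceless consonant (*jadiwas*, *nidtat*); -hen when the stem ends in a voiced consonant (*govuhej*, *havud*); -ipi when the stem ends in a vowel (*honse*, *elawo*).
Since the final sound of *mazeto* is /o/ (a vowel), it takes -ipi, giving *mazetoipi*.
Since the final sound of *baj* is /j/ (a voiced consonant), it takes -hen, giving *bajhen*.
*rufus* — final sound /s/ (a voiceless consonant) → -a → *rufusa*.

mazetoipi, bajhen, rufusa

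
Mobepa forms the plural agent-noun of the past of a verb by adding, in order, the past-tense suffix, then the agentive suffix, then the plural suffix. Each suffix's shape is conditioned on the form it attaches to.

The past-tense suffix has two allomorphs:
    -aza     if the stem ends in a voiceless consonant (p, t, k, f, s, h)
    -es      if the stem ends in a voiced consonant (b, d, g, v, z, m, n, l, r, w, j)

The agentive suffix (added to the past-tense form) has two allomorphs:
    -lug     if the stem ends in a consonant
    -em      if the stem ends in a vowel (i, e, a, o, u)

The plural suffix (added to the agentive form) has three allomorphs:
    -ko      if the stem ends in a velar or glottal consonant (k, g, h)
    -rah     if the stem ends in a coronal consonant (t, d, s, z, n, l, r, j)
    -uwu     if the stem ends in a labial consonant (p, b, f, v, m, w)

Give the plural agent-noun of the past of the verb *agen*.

ageneslugko

Since the final consonant of *agen* is /n/ (voiced), it takes -es, giving *agenes*.
The past-tense form *agenes*: final sound = /s/, a consonant → -lug → *ageneslug*.
The agentive form *ageneslug* — final consonant /g/ (velar/glottal) → -ko → *ageneslugko*.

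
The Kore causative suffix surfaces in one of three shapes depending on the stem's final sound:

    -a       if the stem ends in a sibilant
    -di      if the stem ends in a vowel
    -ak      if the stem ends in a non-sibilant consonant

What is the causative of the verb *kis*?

kisa

*kis*: final sound = /s/, a sibilant → -a → *kisa*.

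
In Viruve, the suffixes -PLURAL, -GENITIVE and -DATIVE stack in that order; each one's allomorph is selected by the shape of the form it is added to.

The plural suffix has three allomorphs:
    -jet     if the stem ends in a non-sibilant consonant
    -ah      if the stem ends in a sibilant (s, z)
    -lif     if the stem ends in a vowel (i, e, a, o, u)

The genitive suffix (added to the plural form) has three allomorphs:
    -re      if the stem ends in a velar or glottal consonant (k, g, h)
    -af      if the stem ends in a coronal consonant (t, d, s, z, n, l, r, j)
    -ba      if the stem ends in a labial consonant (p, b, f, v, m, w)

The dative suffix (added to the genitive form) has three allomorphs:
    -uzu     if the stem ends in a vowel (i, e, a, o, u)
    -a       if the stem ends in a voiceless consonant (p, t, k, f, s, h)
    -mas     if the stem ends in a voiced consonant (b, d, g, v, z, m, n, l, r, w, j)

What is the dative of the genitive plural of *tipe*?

tipelifbauzu

Since the final sound of *tipe* is /e/ (a vowel), it takes -lif, giving *tipelif*.
The plural form *tipelif*: final consonant = /f/, labial → -ba → *tipelifba*.
The genitive form *tipelifba* — final sound /a/ (a vowel) → -uzu → *tipelifbauzu*.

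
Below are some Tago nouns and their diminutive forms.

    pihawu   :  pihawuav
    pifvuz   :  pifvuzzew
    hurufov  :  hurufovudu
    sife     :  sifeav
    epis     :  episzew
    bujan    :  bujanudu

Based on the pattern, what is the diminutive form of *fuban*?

The suffix is conditioned by the final sound: -zew when the stem ends in a sibilant (*pifvuz*, *epis*); -udu when the stem ends in a non-sibilant consonant (*hurufov*, *bujan*); -av when the stem ends in a vowel (*pihawu*, *sife*).
Since the final sound of *fuban* is /n/ (a non-sibilant consonant), it takes -udu, giving *fubanudu*.

fubanudu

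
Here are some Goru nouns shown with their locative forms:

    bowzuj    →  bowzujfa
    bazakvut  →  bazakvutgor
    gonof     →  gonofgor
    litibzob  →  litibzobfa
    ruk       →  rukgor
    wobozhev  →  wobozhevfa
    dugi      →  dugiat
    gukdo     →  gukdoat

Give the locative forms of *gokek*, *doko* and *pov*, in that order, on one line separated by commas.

gokekgor, dokoat, povfa

The alternation tracks the final sound of the stem — -gor when the stem ends in a voiceless consonant (*bazakvut*, *gonof*, *ruk*); -fa when the stem ends in a voiced consonant (*bowzuj*, *litibzob*, *wobozhev*); -at when the stem ends in a vowel (*dugi*, *gukdo*).
The final sound of *gokek* is /k/, which is a voiceless consonant, so the suffix is -gor, giving *gokekgor*.
*doko* — final sound /o/ (a vowel) → -at → *dokoat*.
Since the final sound of *pov* is /v/ (a voiced consonant), it takes -fa, giving *povfa*.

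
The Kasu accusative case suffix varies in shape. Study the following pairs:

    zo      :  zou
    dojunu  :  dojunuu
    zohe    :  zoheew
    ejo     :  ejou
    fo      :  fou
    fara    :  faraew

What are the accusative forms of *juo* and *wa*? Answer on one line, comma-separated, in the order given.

juou, waew

Looking at the last vowel of each stem: -u when the last vowel of the stem is a rounded vowel (*zo*, *dojunu*, *ejo*, *fo*); -ew when the last vowel of the stem is an unrounded vowel (*zohe*, *fara*).
The last vowel of *juo* is /o/, which is a rounded vowel, so the suffix is -u, giving *juou*.
Since the last vowel of *wa* is /a/ (an unrounded vowel), it takes -ew, giving *waew*.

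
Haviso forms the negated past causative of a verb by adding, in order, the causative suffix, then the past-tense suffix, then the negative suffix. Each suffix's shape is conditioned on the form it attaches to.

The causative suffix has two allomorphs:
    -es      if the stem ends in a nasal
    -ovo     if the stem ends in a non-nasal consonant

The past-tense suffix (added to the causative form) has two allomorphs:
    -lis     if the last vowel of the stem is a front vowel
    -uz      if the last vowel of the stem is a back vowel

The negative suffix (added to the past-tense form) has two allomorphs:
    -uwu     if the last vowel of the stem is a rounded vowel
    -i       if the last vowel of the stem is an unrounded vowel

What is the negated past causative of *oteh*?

otehovouzuwu

*oteh*: final consonant = /h/, non-nasal → -ovo → *otehovo*.
The causative form *otehovo* — last vowel /o/ (a back vowel) → -uz → *otehovouz*.
The past-tense form *otehovouz* — last vowel /u/ (a rounded vowel) → -uwu → *otehovouzuwu*.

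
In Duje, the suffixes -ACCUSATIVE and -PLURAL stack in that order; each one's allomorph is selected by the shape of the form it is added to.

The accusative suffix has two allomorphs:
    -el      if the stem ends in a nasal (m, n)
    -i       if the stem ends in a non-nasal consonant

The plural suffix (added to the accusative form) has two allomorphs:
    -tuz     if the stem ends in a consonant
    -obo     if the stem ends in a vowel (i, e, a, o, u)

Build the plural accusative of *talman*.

talmaneltuz

*talman*: final consonant = /n/, a nasal → -el → *talmanel*.
Since the final sound of the accusative form *talmanel* is /l/ (a consonant), it takes -tuz, giving *talmaneltuz*.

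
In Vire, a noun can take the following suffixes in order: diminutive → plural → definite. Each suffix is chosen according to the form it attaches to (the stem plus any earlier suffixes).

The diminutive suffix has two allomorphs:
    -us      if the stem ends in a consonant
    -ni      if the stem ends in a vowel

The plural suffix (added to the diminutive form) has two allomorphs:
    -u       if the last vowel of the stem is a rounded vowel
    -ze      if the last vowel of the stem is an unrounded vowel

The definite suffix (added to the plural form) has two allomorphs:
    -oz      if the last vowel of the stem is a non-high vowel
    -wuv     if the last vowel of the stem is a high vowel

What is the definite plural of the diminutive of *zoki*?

The final sound of *zoki* is /i/, which is a vowel, so the diminutive suffix is -ni, giving *zokini*.
Since the last vowel of the diminutive form *zokini* is /i/ (an unrounded vowel), it takes -ze, giving *zokinize*.
The last vowel of the plural form *zokinize* is /e/, which is a non-high vowel, so the definite suffix is -oz, giving *zokinizeoz*.

zokinizeoz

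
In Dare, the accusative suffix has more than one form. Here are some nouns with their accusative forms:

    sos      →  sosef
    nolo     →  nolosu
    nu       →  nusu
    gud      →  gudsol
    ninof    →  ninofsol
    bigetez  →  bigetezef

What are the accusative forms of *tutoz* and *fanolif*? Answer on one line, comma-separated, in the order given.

tutozef, fanolifsol

The pattern is sibilance of the final sound: -ef when the stem ends in a sibilant (*sos*, *bigetez*); -sol when the stem ends in a non-sibilant consonant (*gud*, *ninof*); -su when the stem ends in a vowel (*nolo*, *nu*).
*tutoz* — final sound /z/ (a sibilant) → -ef → *tutozef*.
*fanolif* — final sound /f/ (a non-sibilant consonant) → -sol → *fanolifsol*.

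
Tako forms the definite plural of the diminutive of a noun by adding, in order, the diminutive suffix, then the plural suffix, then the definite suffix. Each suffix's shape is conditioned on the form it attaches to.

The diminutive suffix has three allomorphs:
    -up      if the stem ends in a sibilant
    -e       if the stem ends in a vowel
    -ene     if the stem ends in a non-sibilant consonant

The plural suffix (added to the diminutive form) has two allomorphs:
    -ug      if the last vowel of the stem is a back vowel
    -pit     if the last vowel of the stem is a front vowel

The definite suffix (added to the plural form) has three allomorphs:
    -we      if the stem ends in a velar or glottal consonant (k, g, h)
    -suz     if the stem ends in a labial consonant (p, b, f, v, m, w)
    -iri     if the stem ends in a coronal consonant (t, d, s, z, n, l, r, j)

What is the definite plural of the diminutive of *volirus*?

volirusupugwe

The final sound of *volirus* is /s/, which is a sibilant, so the diminutive suffix is -up, giving *volirusup*.
The diminutive form *volirusup* — last vowel /u/ (a back vowel) → -ug → *volirusupug*.
The plural form *volirusupug*: final consonant = /g/, velar/glottal → -we → *volirusupugwe*.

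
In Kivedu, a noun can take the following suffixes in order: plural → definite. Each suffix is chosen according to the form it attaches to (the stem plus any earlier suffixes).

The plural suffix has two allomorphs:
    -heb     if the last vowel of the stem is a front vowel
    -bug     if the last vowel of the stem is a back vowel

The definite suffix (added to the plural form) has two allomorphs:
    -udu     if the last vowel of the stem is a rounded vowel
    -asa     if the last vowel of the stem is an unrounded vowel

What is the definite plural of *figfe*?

The last vowel of *figfe* is /e/, which is a front vowel, so the plural suffix is -heb, giving *figfeheb*.
Since the last vowel of the plural form *figfeheb* is /e/ (an unrounded vowel), it takes -asa, giving *figfehebasa*.

figfehebasa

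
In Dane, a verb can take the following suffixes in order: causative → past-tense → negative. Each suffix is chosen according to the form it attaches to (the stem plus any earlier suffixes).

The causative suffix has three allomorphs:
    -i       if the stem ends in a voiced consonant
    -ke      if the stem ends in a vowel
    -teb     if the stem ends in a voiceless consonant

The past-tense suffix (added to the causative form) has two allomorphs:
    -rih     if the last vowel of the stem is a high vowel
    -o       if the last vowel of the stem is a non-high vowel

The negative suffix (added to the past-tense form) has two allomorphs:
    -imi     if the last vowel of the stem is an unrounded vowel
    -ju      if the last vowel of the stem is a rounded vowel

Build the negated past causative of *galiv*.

The final sound of *galiv* is /v/, which is a voiced consonant, so the causative suffix is -i, giving *galivi*.
Since the last vowel of the causative form *galivi* is /i/ (a high vowel), it takes -rih, giving *galivirih*.
The past-tense form *galivirih* — last vowel /i/ (an unrounded vowel) → -imi → *galivirihimi*.

galivirihimi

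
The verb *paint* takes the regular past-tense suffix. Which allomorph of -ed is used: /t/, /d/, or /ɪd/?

/ɪd/

The stem *paint* ends in /t/ or /d/.
The -ed suffix is realized as /ɪd/ after /t, d/; as /t/ after other voiceless consonants; and as /d/ after other voiced sounds.
So -ed on *paint* is pronounced /ɪd/.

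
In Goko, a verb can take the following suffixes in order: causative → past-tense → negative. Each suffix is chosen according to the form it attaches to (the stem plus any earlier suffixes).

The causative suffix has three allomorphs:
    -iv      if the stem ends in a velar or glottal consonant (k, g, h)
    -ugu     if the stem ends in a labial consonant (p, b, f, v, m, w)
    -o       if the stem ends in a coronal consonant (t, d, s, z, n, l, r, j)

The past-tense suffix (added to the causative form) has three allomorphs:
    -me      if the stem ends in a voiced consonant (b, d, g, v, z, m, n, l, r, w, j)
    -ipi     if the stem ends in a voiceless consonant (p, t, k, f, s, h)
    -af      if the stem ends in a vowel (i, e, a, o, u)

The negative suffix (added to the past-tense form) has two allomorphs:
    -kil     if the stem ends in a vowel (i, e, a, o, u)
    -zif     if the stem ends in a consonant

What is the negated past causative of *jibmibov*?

jibmibovuguafzif

The final consonant of *jibmibov* is /v/, which is labial, so the causative suffix is -ugu, giving *jibmibovugu*.
The causative form *jibmibovugu* — final sound /u/ (a vowel) → -af → *jibmibovuguaf*.
The final sound of the past-tense form *jibmibovuguaf* is /f/, which is a consonant, so the negative suffix is -zif, giving *jibmibovuguafzif*.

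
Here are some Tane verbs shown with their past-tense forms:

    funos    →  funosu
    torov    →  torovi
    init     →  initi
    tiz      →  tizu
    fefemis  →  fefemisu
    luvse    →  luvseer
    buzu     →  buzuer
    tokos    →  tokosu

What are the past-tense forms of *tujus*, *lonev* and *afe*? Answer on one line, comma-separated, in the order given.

tujusu, lonevi, afeer

The alternation tracks the final sound of the stem — -u when the stem ends in a sibilant (*funos*, *tiz*, *fefemis*, *tokos*); -i when the stem ends in a non-sibilant consonant (*torov*, *init*); -er when the stem ends in a vowel (*luvse*, *buzu*).
*tujus* — final sound /s/ (a sibilant) → -u → *tujusu*.
*lonev* — final sound /v/ (a non-sibilant consonant) → -i → *lonevi*.
*afe* — final sound /e/ (a vowel) → -er → *afeer*.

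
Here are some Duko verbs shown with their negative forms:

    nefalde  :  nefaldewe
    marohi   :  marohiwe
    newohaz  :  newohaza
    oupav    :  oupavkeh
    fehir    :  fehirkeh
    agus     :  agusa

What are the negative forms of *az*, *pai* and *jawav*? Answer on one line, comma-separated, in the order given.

Looking at the final sound of each stem: -a when the stem ends in a sibilant (*newohaz*, *agus*); -keh when the stem ends in a non-sibilant consonant (*oupav*, *fehir*); -we when the stem ends in a vowel (*nefalde*, *marohi*).
*az* — final sound /z/ (a sibilant) → -a → *aza*.
The final sound of *pai* is /i/, which is a vowel, so the suffix is -we, giving *paiwe*.
The final sound of *jawav* is /v/, which is a non-sibilant consonant, so the suffix is -keh, giving *jawavkeh*.

aza, paiwe, jawavkeh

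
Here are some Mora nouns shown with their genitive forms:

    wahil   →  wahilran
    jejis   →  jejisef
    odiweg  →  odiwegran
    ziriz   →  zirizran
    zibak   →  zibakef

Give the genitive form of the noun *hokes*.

The pattern is voicing of the final consonant: -ef when the stem ends in a voiceless consonant (*jejis*, *zibak*); -ran when the stem ends in a voiced consonant (*wahil*, *odiweg*, *ziriz*).
*hokes* — final consonant /s/ (voiceless) → -ef → *hokesef*.

hokesef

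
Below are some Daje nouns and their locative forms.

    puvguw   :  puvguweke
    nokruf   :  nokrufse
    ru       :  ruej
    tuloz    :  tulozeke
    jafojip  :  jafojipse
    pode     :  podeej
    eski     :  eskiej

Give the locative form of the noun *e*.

eej

The alternation tracks the final sound of the stem — -se when the stem ends in a voiceless consonant (*nokruf*, *jafojip*); -eke when the stem ends in a voiced consonant (*puvguw*, *tuloz*); -ej when the stem ends in a vowel (*ru*, *pode*, *eski*).
*e* — final sound /e/ (a vowel) → -ej → *eej*.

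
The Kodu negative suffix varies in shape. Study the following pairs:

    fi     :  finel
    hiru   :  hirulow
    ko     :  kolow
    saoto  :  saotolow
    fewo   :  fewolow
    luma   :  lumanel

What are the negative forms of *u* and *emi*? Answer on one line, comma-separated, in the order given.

Looking at the last vowel of each stem: -low when the last vowel of the stem is a rounded vowel (*hiru*, *ko*, *saoto*, *fewo*); -nel when the last vowel of the stem is an unrounded vowel (*fi*, *luma*).
*u* — last vowel /u/ (a rounded vowel) → -low → *ulow*.
*emi*: last vowel = /i/, an unrounded vowel → -nel → *eminel*.

ulow, eminel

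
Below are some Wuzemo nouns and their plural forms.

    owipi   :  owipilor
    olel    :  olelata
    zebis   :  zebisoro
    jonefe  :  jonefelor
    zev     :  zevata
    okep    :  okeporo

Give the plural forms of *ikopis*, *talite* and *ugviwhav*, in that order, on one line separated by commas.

ikopisoro, talitelor, ugviwhavata

Looking at the final sound of each stem: -oro when the stem ends in a voiceless consonant (*zebis*, *okep*); -ata when the stem ends in a voiced consonant (*olel*, *zev*); -lor when the stem ends in a vowel (*owipi*, *jonefe*).
The final sound of *ikopis* is /s/, which is a voiceless consonant, so the suffix is -oro, giving *ikopisoro*.
*talite*: final sound = /e/, a vowel → -lor → *talitelor*.
The final sound of *ugviwhav* is /v/, which is a voiced consonant, so the suffix is -ata, giving *ugviwhavata*.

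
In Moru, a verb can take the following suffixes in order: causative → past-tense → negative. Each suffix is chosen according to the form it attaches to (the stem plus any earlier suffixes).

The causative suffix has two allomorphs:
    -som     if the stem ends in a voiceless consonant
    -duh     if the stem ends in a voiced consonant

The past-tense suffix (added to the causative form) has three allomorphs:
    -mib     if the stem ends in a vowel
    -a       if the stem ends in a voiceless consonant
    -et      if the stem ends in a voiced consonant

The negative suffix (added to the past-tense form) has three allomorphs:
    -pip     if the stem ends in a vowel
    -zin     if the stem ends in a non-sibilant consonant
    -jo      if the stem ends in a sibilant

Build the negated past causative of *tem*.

Since the final consonant of *tem* is /m/ (voiced), it takes -duh, giving *temduh*.
The causative form *temduh* — final sound /h/ (a voiceless consonant) → -a → *temduha*.
The past-tense form *temduha* — final sound /a/ (a vowel) → -pip → *temduhapip*.

temduhapip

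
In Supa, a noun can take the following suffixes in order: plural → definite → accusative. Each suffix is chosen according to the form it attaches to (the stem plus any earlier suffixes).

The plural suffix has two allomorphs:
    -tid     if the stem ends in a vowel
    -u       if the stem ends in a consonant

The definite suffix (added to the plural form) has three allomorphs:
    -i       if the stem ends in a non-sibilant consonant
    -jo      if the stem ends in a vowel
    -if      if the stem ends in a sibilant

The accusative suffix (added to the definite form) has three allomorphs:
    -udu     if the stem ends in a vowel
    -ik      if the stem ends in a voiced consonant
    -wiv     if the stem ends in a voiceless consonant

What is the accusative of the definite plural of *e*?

The final sound of *e* is /e/, which is a vowel, so the plural suffix is -tid, giving *etid*.
The plural form *etid*: final sound = /d/, a non-sibilant consonant → -i → *etidi*.
The final sound of the definite form *etidi* is /i/, which is a vowel, so the accusative suffix is -udu, giving *etidiudu*.

etidiudu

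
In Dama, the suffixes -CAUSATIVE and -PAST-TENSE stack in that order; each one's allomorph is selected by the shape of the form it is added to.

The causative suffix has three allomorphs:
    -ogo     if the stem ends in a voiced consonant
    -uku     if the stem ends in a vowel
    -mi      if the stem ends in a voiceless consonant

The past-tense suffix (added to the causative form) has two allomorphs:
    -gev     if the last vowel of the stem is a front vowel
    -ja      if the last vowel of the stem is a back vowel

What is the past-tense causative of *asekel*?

asekelogoja

Since the final sound of *asekel* is /l/ (a voiced consonant), it takes -ogo, giving *asekelogo*.
The last vowel of the causative form *asekelogo* is /o/, which is a back vowel, so the past-tense suffix is -ja, giving *asekelogoja*.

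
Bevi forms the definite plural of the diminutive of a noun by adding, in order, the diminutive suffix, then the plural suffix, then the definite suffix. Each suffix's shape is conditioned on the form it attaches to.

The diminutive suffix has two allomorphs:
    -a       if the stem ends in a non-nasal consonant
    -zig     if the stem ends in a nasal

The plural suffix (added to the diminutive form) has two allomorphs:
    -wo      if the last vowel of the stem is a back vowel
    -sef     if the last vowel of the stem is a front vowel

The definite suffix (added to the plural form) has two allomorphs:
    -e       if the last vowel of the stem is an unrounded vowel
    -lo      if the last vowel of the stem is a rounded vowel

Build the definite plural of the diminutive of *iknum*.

*iknum*: final consonant = /m/, a nasal → -zig → *iknumzig*.
The diminutive form *iknumzig*: last vowel = /i/, a front vowel → -sef → *iknumzigsef*.
The last vowel of the plural form *iknumzigsef* is /e/, which is an unrounded vowel, so the definite suffix is -e, giving *iknumzigsefe*.

iknumzigsefe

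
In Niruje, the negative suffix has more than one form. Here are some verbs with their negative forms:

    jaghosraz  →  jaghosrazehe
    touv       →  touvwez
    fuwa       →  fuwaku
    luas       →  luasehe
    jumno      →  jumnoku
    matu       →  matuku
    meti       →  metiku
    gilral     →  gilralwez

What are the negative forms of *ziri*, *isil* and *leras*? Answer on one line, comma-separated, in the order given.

ziriku, isilwez, lerasehe

The suffix is conditioned by the final sound: -ehe when the stem ends in a sibilant (*jaghosraz*, *luas*); -wez when the stem ends in a non-sibilant consonant (*touv*, *gilral*); -ku when the stem ends in a vowel (*fuwa*, *jumno*, *matu*, *meti*).
*ziri* — final sound /i/ (a vowel) → -ku → *ziriku*.
Since the final sound of *isil* is /l/ (a non-sibilant consonant), it takes -wez, giving *isilwez*.
The final sound of *leras* is /s/, which is a sibilant, so the suffix is -ehe, giving *lerasehe*.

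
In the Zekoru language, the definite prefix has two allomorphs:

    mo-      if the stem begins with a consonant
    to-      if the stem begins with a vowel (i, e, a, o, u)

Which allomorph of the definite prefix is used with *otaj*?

*otaj*: first sound = /o/, a vowel → to-.

to-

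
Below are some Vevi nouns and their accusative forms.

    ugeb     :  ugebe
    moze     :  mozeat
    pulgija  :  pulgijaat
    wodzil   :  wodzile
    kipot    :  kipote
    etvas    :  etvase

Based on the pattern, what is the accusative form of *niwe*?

niweat

The pattern is consonant vs. vowel: -e when the stem ends in a consonant (*ugeb*, *wodzil*, *kipot*, *etvas*); -at when the stem ends in a vowel (*moze*, *pulgija*).
Since the final sound of *niwe* is /e/ (a vowel), it takes -at, giving *niweat*.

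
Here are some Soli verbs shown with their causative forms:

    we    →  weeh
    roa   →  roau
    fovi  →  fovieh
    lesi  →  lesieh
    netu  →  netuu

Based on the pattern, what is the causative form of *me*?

meeh

The alternation tracks the last vowel of the stem — -eh when the last vowel of the stem is a front vowel (*we*, *fovi*, *lesi*); -u when the last vowel of the stem is a back vowel (*roa*, *netu*).
*me* — last vowel /e/ (a front vowel) → -eh → *meeh*.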